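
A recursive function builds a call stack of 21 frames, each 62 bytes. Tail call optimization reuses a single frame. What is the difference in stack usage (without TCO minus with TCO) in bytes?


Without TCO: 21 * 62 = 1302 bytes
With TCO: reuse 1 frame = 62 bytes
Savings = 1302 - 62 = 1240

1240


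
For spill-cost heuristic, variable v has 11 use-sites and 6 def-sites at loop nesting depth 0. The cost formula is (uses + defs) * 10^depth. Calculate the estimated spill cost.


uses + defs = 11 + 6 = 17
10^0 = 1
Spill cost = 17 * 1 = 17

17


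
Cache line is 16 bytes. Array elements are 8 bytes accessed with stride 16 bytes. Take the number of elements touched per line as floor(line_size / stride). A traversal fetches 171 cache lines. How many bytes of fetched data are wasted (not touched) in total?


Elements per line = floor(16 / 16) = 1
Bytes used per line = 1 * 8 = 8
Wasted per line = 16 - 8 = 8
Total wasted = 8 * 171 = 1368

1368


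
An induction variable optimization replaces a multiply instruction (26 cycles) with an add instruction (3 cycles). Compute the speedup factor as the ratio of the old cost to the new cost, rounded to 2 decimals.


Ratio = mult_cost / add_cost = 26 / 3 = 8.67

8.67


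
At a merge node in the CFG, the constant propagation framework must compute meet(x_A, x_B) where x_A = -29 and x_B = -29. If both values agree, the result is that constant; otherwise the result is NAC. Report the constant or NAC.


Meet operation: if both paths give the same constant, result is that constant; if they differ, result is NAC (not-a-constant).
Path A: -29, Path B: -29 -> equal
Result: constant -> -29

-29


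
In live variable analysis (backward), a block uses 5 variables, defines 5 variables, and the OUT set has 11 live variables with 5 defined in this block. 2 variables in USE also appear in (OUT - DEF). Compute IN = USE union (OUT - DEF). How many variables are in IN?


OUT - DEF: 11 - 5 = 6
|IN| = |USE| + |OUT - DEF| - |USE ∩ (OUT - DEF)| = 5 + 6 - 2 = 9

9


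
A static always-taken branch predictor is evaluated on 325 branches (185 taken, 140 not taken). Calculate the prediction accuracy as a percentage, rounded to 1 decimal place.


Predictor: always-taken
Correct predictions = 185
Accuracy = 185 / 325 * 100 = 56.9%

56.9


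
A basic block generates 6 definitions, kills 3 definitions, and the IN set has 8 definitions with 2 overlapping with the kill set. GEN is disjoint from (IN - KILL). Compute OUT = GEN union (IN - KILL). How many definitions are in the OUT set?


IN - KILL: 8 - 2 = 6 surviving definitions
OUT = GEN + surviving = 6 + 6 = 12

12


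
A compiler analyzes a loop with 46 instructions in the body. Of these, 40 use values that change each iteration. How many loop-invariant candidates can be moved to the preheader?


Invariant candidates = total - loop-dependent
= 46 - 40 = 6

6


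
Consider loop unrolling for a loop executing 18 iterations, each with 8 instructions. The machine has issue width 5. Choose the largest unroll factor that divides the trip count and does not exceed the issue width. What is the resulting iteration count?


Largest divisor of 18 <= 5 is 3
New iterations = 18 / 3 = 6

6


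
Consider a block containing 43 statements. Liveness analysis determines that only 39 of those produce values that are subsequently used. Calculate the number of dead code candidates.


Dead code = total statements - live definitions
= 43 - 39 = 4

4


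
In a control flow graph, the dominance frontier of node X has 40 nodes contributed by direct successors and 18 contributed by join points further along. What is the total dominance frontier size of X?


DF(X) = direct successor contributions + join point contributions
= 40 + 18 = 58

58


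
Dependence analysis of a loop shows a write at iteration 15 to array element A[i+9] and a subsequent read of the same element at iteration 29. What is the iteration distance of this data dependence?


Distance = read iteration - write iteration
= 29 - 15 = 14

14


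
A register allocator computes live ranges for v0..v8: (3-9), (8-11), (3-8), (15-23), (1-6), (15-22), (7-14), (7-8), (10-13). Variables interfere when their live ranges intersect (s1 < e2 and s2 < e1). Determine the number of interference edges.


Check all pairs for overlapping intervals.
Two intervals (s1,e1) and (s2,e2) overlap if s1 < e2 and s2 < e1.
v0 (3-9) vs v1..v8: overlaps v1, v2, v4, v6, v7 -> 5
v1 (8-11) vs v2..v8: overlaps v6, v8 -> 2
v2 (3-8) vs v3..v8: overlaps v4, v6, v7 -> 3
v3 (15-23) vs v4..v8: overlaps v5 -> 1
v4 (1-6) vs v5..v8: overlaps none -> 0
v5 (15-22) vs v6..v8: overlaps none -> 0
v6 (7-14) vs v7..v8: overlaps v7, v8 -> 2
v7 (7-8) vs v8: overlaps none -> 0
Total overlapping pairs = 5 + 2 + 3 + 1 + 0 + 0 + 2 + 0 = 13

13


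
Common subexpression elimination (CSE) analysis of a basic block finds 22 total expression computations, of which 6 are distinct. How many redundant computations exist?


CSE count = total expressions - unique expressions
= 22 - 6 = 16

16


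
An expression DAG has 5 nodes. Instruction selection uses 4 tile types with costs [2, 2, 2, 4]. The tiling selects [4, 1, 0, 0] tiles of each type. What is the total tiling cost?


Total cost = sum(count_i * cost_i)
= 4*2 + 1*2 + 0*2 + 0*4
= 10

10


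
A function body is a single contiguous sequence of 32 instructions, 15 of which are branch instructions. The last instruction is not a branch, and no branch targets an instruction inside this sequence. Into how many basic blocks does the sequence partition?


With no in-sequence branch targets, the leaders are the first instruction plus the instruction after each branch.
Number of basic blocks = branches + 1
= 15 + 1 = 16

16


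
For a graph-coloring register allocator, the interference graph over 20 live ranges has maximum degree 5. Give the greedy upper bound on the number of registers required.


Greedy coloring never needs more than (max_degree + 1) colors: when coloring a vertex, at most max_degree neighbors are already colored.
Upper bound = 5 + 1 = 6

6


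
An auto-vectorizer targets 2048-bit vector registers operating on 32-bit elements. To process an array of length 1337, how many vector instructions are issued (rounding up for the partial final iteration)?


Width = 2048 / 32 = 64 elements per vector op
Iterations = ceil(1337 / 64) = 21

21


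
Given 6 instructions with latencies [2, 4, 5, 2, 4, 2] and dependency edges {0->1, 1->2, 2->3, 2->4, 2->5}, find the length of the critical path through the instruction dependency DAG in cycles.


Compute longest path through dependency graph: dist(Ik) = max over predecessors of dist + latency(Ik).
dist(I0) = latency 2 = 2
dist(I1) = dist(I0) + 4 = 2 + 4 = 6
dist(I2) = dist(I1) + 5 = 6 + 5 = 11
dist(I3) = dist(I2) + 2 = 11 + 2 = 13
dist(I4) = dist(I2) + 4 = 11 + 4 = 15
dist(I5) = dist(I2) + 2 = 11 + 2 = 13
Critical path = max dist = 15

15


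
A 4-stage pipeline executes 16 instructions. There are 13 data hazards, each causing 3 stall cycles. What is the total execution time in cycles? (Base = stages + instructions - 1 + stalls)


Base cycles = 4 + 16 - 1 = 19
Total stalls = 13 * 3 = 39
Total = 19 + 39 = 58

58


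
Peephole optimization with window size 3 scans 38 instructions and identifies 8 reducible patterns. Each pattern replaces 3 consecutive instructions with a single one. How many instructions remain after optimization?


Each match removes 2 instructions.
Total removed = 8 * 2 = 16
Remaining = 38 - 16 = 22

22


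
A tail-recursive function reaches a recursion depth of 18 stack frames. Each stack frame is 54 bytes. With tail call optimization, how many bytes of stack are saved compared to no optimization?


Without TCO: 18 * 54 = 972 bytes
With TCO: reuse 1 frame = 54 bytes
Savings = 972 - 54 = 918

918


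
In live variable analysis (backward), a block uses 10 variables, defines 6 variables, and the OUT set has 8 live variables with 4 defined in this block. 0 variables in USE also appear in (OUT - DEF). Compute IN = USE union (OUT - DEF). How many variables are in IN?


OUT - DEF: 8 - 4 = 4
|IN| = |USE| + |OUT - DEF| - |USE ∩ (OUT - DEF)| = 10 + 4 - 0 = 14

14


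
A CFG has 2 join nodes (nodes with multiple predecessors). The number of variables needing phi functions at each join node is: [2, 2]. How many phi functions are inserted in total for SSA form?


Total phi functions = sum of phi functions at each join node
= 2 + 2 = 4

4


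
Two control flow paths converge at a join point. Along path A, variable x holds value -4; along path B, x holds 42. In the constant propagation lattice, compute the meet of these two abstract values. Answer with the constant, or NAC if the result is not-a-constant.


Meet operation: if both paths give the same constant, result is that constant; if they differ, result is NAC (not-a-constant).
Path A: -4, Path B: 42 -> differ
Result: not-a-constant -> NAC

NAC


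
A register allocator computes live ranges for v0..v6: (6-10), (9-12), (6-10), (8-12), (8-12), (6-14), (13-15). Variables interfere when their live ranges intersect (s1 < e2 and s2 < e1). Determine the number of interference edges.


Check all pairs for overlapping intervals.
Two intervals (s1,e1) and (s2,e2) overlap if s1 < e2 and s2 < e1.
v0 (6-10) vs v1..v6: overlaps v1, v2, v3, v4, v5 -> 5
v1 (9-12) vs v2..v6: overlaps v2, v3, v4, v5 -> 4
v2 (6-10) vs v3..v6: overlaps v3, v4, v5 -> 3
v3 (8-12) vs v4..v6: overlaps v4, v5 -> 2
v4 (8-12) vs v5..v6: overlaps v5 -> 1
v5 (6-14) vs v6: overlaps v6 -> 1
Total overlapping pairs = 5 + 4 + 3 + 2 + 1 + 1 = 16

16


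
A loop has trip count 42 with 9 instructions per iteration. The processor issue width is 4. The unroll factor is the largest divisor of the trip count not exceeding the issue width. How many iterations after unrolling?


Largest divisor of 42 <= 4 is 3
New iterations = 42 / 3 = 14

14


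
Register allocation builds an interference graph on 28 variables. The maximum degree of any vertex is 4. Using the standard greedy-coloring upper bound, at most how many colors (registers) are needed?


Greedy coloring never needs more than (max_degree + 1) colors: when coloring a vertex, at most max_degree neighbors are already colored.
Upper bound = 4 + 1 = 5

5


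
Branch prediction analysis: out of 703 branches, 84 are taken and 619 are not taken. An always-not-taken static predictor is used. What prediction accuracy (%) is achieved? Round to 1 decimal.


Predictor: always-not-taken
Correct predictions = 619
Accuracy = 619 / 703 * 100 = 88.1%

88.1


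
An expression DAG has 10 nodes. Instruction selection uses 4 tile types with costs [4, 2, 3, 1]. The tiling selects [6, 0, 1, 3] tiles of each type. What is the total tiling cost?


Total cost = sum(count_i * cost_i)
= 6*4 + 0*2 + 1*3 + 3*1
= 30

30


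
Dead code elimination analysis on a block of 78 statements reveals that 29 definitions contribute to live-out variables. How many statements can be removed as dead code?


Dead code = total statements - live definitions
= 78 - 29 = 49

49


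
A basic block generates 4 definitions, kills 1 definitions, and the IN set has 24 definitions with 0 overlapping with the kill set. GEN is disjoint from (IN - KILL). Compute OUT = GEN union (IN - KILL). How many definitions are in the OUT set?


IN - KILL: 24 - 0 = 24 surviving definitions
OUT = GEN + surviving = 4 + 24 = 28

28


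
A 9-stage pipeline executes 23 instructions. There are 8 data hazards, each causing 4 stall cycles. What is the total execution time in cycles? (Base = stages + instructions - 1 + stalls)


Base cycles = 9 + 23 - 1 = 31
Total stalls = 8 * 4 = 32
Total = 31 + 32 = 63

63


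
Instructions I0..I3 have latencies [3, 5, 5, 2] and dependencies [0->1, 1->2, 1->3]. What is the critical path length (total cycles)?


Compute longest path through dependency graph: dist(Ik) = max over predecessors of dist + latency(Ik).
dist(I0) = latency 3 = 3
dist(I1) = dist(I0) + 5 = 3 + 5 = 8
dist(I2) = dist(I1) + 5 = 8 + 5 = 13
dist(I3) = dist(I1) + 2 = 8 + 2 = 10
Critical path = max dist = 13

13


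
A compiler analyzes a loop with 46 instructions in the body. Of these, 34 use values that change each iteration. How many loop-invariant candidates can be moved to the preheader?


Invariant candidates = total - loop-dependent
= 46 - 34 = 12

12


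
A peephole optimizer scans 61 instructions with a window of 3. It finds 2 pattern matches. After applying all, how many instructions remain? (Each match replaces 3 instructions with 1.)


Each match removes 2 instructions.
Total removed = 2 * 2 = 4
Remaining = 61 - 4 = 57

57


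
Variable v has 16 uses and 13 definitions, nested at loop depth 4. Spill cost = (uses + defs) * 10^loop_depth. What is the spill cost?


uses + defs = 16 + 13 = 29
10^4 = 10000
Spill cost = 29 * 10000 = 290000

290000


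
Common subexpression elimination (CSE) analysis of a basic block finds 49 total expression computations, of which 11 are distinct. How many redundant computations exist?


CSE count = total expressions - unique expressions
= 49 - 11 = 38

38


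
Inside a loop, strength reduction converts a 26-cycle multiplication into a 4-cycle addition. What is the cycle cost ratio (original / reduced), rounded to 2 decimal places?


Ratio = mult_cost / add_cost = 26 / 4 = 6.5

6.5


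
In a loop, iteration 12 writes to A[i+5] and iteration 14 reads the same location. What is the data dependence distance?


Distance = read iteration - write iteration
= 14 - 12 = 2

2


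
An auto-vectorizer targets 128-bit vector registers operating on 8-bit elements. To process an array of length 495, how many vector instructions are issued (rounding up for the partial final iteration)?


Width = 128 / 8 = 16 elements per vector op
Iterations = ceil(495 / 16) = 31

31


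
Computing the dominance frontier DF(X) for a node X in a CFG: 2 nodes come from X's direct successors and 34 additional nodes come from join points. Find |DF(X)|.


DF(X) = direct successor contributions + join point contributions
= 2 + 34 = 36

36


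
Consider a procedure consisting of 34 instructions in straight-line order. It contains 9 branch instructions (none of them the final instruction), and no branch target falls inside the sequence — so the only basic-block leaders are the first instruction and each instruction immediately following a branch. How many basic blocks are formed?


With no in-sequence branch targets, the leaders are the first instruction plus the instruction after each branch.
Number of basic blocks = branches + 1
= 9 + 1 = 10

10


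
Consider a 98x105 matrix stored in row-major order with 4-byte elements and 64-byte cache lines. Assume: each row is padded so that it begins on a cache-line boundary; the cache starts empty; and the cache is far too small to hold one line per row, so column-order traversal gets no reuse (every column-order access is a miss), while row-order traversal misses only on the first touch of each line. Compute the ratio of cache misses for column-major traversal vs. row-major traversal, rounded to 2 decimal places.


Each row occupies 105 * 4 = 420 bytes and starts on a line boundary, so it spans ceil(420 / 64) = 7 cache lines.
Row-major traversal misses (one per line touched): 98 * ceil(105 * 4 / 64) = 686
Column-major traversal misses (no reuse, every access misses): 98 * 105 = 10290
Ratio = 10290 / 686 = 15.0

15.0


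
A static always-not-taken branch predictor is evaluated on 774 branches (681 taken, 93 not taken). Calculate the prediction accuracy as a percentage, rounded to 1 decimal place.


Predictor: always-not-taken
Correct predictions = 93
Accuracy = 93 / 774 * 100 = 12.0%

12.0


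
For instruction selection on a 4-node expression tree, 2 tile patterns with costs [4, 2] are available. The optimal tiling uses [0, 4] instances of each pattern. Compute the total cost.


Total cost = sum(count_i * cost_i)
= 0*4 + 4*2
= 8

8


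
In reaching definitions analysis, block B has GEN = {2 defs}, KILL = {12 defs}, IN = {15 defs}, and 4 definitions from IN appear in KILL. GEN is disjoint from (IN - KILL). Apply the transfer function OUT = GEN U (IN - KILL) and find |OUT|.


IN - KILL: 15 - 4 = 11 surviving definitions
OUT = GEN + surviving = 2 + 11 = 13

13


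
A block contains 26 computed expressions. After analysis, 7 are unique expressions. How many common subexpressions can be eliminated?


CSE count = total expressions - unique expressions
= 26 - 7 = 19

19


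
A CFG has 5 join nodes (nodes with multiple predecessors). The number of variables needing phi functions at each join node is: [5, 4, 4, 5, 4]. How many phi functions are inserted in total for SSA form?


Total phi functions = sum of phi functions at each join node
= 5 + 4 + 4 + 5 + 4 = 22

22


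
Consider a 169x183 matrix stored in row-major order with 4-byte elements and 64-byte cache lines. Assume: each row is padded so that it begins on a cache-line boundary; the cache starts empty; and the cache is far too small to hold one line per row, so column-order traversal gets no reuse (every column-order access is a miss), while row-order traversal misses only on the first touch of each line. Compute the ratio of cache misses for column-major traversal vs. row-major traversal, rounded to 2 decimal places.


Each row occupies 183 * 4 = 732 bytes and starts on a line boundary, so it spans ceil(732 / 64) = 12 cache lines.
Row-major traversal misses (one per line touched): 169 * ceil(183 * 4 / 64) = 2028
Column-major traversal misses (no reuse, every access misses): 169 * 183 = 30927
Ratio = 30927 / 2028 = 15.25

15.25


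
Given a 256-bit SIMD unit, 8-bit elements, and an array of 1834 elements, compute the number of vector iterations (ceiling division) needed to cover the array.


Width = 256 / 8 = 32 elements per vector op
Iterations = ceil(1834 / 32) = 58

58


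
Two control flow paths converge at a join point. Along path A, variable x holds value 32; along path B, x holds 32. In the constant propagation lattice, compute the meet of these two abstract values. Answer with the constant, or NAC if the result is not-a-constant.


Meet operation: if both paths give the same constant, result is that constant; if they differ, result is NAC (not-a-constant).
Path A: 32, Path B: 32 -> equal
Result: constant -> 32

32


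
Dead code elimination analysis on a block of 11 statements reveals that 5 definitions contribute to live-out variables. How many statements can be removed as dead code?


Dead code = total statements - live definitions
= 11 - 5 = 6

6


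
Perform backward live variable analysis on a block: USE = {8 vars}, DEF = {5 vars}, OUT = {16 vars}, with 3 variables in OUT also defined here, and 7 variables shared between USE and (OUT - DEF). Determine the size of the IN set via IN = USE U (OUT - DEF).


OUT - DEF: 16 - 3 = 13
|IN| = |USE| + |OUT - DEF| - |USE ∩ (OUT - DEF)| = 8 + 13 - 7 = 14

14


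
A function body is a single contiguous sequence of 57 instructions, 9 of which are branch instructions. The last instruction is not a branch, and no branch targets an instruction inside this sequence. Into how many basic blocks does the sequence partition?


With no in-sequence branch targets, the leaders are the first instruction plus the instruction after each branch.
Number of basic blocks = branches + 1
= 9 + 1 = 10

10


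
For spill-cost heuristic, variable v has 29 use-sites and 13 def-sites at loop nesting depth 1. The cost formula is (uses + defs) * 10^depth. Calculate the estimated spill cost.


uses + defs = 29 + 13 = 42
10^1 = 10
Spill cost = 42 * 10 = 420

420


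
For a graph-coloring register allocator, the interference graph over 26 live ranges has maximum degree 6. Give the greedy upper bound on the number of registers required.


Greedy coloring never needs more than (max_degree + 1) colors: when coloring a vertex, at most max_degree neighbors are already colored.
Upper bound = 6 + 1 = 7

7


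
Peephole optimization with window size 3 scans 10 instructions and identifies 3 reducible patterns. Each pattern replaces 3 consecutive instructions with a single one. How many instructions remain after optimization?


Each match removes 2 instructions.
Total removed = 3 * 2 = 6
Remaining = 10 - 6 = 4

4


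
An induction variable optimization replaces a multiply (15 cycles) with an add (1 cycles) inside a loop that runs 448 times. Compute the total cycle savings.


Per-iteration saving = 15 - 1 = 14
Total saved = 448 * 14 = 6272

6272


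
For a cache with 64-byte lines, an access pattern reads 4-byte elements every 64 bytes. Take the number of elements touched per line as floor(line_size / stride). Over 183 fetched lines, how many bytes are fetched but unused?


Elements per line = floor(64 / 64) = 1
Bytes used per line = 1 * 4 = 4
Wasted per line = 64 - 4 = 60
Total wasted = 60 * 183 = 10980

10980


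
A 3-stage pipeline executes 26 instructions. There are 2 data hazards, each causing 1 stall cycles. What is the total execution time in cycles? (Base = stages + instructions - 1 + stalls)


Base cycles = 3 + 26 - 1 = 28
Total stalls = 2 * 1 = 2
Total = 28 + 2 = 30

30


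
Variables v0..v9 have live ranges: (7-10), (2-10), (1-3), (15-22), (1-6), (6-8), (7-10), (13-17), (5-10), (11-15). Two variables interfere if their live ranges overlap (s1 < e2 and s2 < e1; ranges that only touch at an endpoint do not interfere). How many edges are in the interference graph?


Check all pairs for overlapping intervals.
Two intervals (s1,e1) and (s2,e2) overlap if s1 < e2 and s2 < e1.
v0 (7-10) vs v1..v9: overlaps v1, v5, v6, v8 -> 4
v1 (2-10) vs v2..v9: overlaps v2, v4, v5, v6, v8 -> 5
v2 (1-3) vs v3..v9: overlaps v4 -> 1
v3 (15-22) vs v4..v9: overlaps v7 -> 1
v4 (1-6) vs v5..v9: overlaps v8 -> 1
v5 (6-8) vs v6..v9: overlaps v6, v8 -> 2
v6 (7-10) vs v7..v9: overlaps v8 -> 1
v7 (13-17) vs v8..v9: overlaps v9 -> 1
v8 (5-10) vs v9: overlaps none -> 0
Total overlapping pairs = 4 + 5 + 1 + 1 + 1 + 2 + 1 + 1 + 0 = 16

16


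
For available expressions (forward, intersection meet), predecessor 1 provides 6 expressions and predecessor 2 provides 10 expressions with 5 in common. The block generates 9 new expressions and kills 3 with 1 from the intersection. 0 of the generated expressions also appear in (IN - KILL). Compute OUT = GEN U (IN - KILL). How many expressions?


IN = intersection of predecessors = 5
IN - KILL = 5 - 1 = 4
|OUT| = |GEN| + |IN - KILL| - |GEN ∩ (IN - KILL)| = 9 + 4 - 0 = 13

13


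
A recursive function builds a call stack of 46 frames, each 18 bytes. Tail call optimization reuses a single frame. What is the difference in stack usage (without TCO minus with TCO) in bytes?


Without TCO: 46 * 18 = 828 bytes
With TCO: reuse 1 frame = 18 bytes
Savings = 828 - 18 = 810

810


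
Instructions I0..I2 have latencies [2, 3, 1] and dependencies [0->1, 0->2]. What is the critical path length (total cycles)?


Compute longest path through dependency graph: dist(Ik) = max over predecessors of dist + latency(Ik).
dist(I0) = latency 2 = 2
dist(I1) = dist(I0) + 3 = 2 + 3 = 5
dist(I2) = dist(I0) + 1 = 2 + 1 = 3
Critical path = max dist = 5

5


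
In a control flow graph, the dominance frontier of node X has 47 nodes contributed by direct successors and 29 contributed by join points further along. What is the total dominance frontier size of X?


DF(X) = direct successor contributions + join point contributions
= 47 + 29 = 76

76


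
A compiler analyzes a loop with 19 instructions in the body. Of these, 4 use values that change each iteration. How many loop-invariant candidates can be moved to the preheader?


Invariant candidates = total - loop-dependent
= 19 - 4 = 15

15


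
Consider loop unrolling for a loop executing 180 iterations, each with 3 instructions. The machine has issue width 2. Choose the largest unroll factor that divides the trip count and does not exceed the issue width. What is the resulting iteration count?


Largest divisor of 180 <= 2 is 2
New iterations = 180 / 2 = 90

90


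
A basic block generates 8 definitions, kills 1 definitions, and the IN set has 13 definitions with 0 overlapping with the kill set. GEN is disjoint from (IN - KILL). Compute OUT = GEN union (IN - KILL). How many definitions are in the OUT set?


IN - KILL: 13 - 0 = 13 surviving definitions
OUT = GEN + surviving = 8 + 13 = 21

21


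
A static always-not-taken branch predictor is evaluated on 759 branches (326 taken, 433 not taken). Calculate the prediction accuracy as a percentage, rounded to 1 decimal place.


Predictor: always-not-taken
Correct predictions = 433
Accuracy = 433 / 759 * 100 = 57.0%

57.0


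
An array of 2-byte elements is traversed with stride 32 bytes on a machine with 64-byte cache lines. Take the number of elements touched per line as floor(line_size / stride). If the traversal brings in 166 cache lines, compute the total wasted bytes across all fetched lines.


Elements per line = floor(64 / 32) = 2
Bytes used per line = 2 * 2 = 4
Wasted per line = 64 - 4 = 60
Total wasted = 60 * 166 = 9960

9960


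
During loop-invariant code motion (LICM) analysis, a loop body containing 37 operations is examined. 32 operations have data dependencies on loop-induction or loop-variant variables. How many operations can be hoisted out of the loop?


Invariant candidates = total - loop-dependent
= 37 - 32 = 5

5


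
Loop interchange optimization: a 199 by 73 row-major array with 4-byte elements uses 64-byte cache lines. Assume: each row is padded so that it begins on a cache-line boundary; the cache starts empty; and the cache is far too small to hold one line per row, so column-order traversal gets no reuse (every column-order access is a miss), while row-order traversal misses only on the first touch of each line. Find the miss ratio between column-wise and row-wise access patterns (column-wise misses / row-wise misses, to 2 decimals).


Each row occupies 73 * 4 = 292 bytes and starts on a line boundary, so it spans ceil(292 / 64) = 5 cache lines.
Row-major traversal misses (one per line touched): 199 * ceil(73 * 4 / 64) = 995
Column-major traversal misses (no reuse, every access misses): 199 * 73 = 14527
Ratio = 14527 / 995 = 14.6

14.6


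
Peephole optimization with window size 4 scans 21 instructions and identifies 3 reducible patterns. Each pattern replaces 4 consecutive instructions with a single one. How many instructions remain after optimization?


Each match removes 3 instructions.
Total removed = 3 * 3 = 9
Remaining = 21 - 9 = 12

12


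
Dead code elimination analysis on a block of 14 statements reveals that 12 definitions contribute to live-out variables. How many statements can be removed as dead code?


Dead code = total statements - live definitions
= 14 - 12 = 2

2


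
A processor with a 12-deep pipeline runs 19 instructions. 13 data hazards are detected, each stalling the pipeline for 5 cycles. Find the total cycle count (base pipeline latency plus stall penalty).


Base cycles = 12 + 19 - 1 = 30
Total stalls = 13 * 5 = 65
Total = 30 + 65 = 95

95


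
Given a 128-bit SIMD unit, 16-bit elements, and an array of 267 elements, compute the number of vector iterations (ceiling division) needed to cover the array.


Width = 128 / 16 = 8 elements per vector op
Iterations = ceil(267 / 8) = 34

34


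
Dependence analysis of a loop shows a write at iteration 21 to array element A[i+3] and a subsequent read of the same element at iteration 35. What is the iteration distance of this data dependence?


Distance = read iteration - write iteration
= 35 - 21 = 14

14


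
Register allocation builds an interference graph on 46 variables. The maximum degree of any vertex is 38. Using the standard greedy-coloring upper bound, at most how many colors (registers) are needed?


Greedy coloring never needs more than (max_degree + 1) colors: when coloring a vertex, at most max_degree neighbors are already colored.
Upper bound = 38 + 1 = 39

39


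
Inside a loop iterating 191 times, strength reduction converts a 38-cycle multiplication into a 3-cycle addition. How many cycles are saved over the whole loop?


Per-iteration saving = 38 - 3 = 35
Total saved = 191 * 35 = 6685

6685


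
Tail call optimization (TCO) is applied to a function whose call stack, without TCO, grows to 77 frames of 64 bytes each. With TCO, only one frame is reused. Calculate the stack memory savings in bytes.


Without TCO: 77 * 64 = 4928 bytes
With TCO: reuse 1 frame = 64 bytes
Savings = 4928 - 64 = 4864

4864


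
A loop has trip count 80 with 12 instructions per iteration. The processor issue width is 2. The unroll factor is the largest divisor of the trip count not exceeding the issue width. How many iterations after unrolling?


Largest divisor of 80 <= 2 is 2
New iterations = 80 / 2 = 40

40


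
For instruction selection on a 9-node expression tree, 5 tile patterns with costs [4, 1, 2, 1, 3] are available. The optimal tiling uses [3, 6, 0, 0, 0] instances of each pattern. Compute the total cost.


Total cost = sum(count_i * cost_i)
= 3*4 + 6*1 + 0*2 + 0*1 + 0*3
= 18

18


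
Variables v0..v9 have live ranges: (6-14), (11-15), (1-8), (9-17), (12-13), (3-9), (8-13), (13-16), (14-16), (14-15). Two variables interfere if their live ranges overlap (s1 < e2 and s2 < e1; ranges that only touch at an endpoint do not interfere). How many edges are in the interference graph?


Check all pairs for overlapping intervals.
Two intervals (s1,e1) and (s2,e2) overlap if s1 < e2 and s2 < e1.
v0 (6-14) vs v1..v9: overlaps v1, v2, v3, v4, v5, v6, v7 -> 7
v1 (11-15) vs v2..v9: overlaps v3, v4, v6, v7, v8, v9 -> 6
v2 (1-8) vs v3..v9: overlaps v5 -> 1
v3 (9-17) vs v4..v9: overlaps v4, v6, v7, v8, v9 -> 5
v4 (12-13) vs v5..v9: overlaps v6 -> 1
v5 (3-9) vs v6..v9: overlaps v6 -> 1
v6 (8-13) vs v7..v9: overlaps none -> 0
v7 (13-16) vs v8..v9: overlaps v8, v9 -> 2
v8 (14-16) vs v9: overlaps v9 -> 1
Total overlapping pairs = 7 + 6 + 1 + 5 + 1 + 1 + 0 + 2 + 1 = 24

24


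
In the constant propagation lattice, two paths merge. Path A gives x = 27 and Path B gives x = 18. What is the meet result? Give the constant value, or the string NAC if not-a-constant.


Meet operation: if both paths give the same constant, result is that constant; if they differ, result is NAC (not-a-constant).
Path A: 27, Path B: 18 -> differ
Result: not-a-constant -> NAC

NAC


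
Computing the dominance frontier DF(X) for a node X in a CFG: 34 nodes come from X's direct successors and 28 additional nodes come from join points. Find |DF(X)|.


DF(X) = direct successor contributions + join point contributions
= 34 + 28 = 62

62


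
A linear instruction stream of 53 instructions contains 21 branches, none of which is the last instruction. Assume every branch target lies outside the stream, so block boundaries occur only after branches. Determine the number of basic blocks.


With no in-sequence branch targets, the leaders are the first instruction plus the instruction after each branch.
Number of basic blocks = branches + 1
= 21 + 1 = 22

22


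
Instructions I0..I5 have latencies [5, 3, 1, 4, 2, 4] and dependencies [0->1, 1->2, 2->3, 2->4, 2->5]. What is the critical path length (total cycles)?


Compute longest path through dependency graph: dist(Ik) = max over predecessors of dist + latency(Ik).
dist(I0) = latency 5 = 5
dist(I1) = dist(I0) + 3 = 5 + 3 = 8
dist(I2) = dist(I1) + 1 = 8 + 1 = 9
dist(I3) = dist(I2) + 4 = 9 + 4 = 13
dist(I4) = dist(I2) + 2 = 9 + 2 = 11
dist(I5) = dist(I2) + 4 = 9 + 4 = 13
Critical path = max dist = 13

13


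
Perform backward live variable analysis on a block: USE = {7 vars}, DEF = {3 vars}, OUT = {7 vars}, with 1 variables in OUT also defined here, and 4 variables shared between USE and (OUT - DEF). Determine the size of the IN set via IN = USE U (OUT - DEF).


OUT - DEF: 7 - 1 = 6
|IN| = |USE| + |OUT - DEF| - |USE ∩ (OUT - DEF)| = 7 + 6 - 4 = 9

9


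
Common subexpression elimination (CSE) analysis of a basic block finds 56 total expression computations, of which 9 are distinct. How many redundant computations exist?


CSE count = total expressions - unique expressions
= 56 - 9 = 47

47


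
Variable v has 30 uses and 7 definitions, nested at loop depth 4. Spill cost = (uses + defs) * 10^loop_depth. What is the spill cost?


uses + defs = 30 + 7 = 37
10^4 = 10000
Spill cost = 37 * 10000 = 370000

370000


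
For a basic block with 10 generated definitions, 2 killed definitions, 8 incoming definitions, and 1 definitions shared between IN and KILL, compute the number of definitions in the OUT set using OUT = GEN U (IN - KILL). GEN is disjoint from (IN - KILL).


IN - KILL: 8 - 1 = 7 surviving definitions
OUT = GEN + surviving = 10 + 7 = 17

17


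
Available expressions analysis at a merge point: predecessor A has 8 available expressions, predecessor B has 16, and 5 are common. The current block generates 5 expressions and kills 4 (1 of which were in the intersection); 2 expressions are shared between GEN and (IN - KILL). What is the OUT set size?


IN = intersection of predecessors = 5
IN - KILL = 5 - 1 = 4
|OUT| = |GEN| + |IN - KILL| - |GEN ∩ (IN - KILL)| = 5 + 4 - 2 = 7

7


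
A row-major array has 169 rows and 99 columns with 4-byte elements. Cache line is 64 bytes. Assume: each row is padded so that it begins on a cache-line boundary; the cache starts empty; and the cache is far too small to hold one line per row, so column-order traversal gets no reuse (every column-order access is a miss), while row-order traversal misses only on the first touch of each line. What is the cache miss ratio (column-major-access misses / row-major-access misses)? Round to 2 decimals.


Each row occupies 99 * 4 = 396 bytes and starts on a line boundary, so it spans ceil(396 / 64) = 7 cache lines.
Row-major traversal misses (one per line touched): 169 * ceil(99 * 4 / 64) = 1183
Column-major traversal misses (no reuse, every access misses): 169 * 99 = 16731
Ratio = 16731 / 1183 = 14.14

14.14


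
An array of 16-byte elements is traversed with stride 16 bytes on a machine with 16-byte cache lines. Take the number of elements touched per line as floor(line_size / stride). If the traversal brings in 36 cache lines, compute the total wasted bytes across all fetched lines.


Elements per line = floor(16 / 16) = 1
Bytes used per line = 1 * 16 = 16
Wasted per line = 16 - 16 = 0
Total wasted = 0 * 36 = 0

0


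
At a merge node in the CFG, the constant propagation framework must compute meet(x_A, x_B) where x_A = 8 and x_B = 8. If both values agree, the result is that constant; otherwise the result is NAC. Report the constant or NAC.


Meet operation: if both paths give the same constant, result is that constant; if they differ, result is NAC (not-a-constant).
Path A: 8, Path B: 8 -> equal
Result: constant -> 8

8


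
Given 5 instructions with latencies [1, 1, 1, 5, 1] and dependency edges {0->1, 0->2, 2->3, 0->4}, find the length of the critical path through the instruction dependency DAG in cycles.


Compute longest path through dependency graph: dist(Ik) = max over predecessors of dist + latency(Ik).
dist(I0) = latency 1 = 1
dist(I1) = dist(I0) + 1 = 1 + 1 = 2
dist(I2) = dist(I0) + 1 = 1 + 1 = 2
dist(I3) = dist(I2) + 5 = 2 + 5 = 7
dist(I4) = dist(I0) + 1 = 1 + 1 = 2
Critical path = max dist = 7

7


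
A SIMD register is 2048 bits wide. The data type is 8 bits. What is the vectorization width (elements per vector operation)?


Width = SIMD bits / data type bits
= 2048 / 8 = 256

256


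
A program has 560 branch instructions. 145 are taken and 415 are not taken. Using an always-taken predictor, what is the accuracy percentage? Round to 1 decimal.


Predictor: always-taken
Correct predictions = 145
Accuracy = 145 / 560 * 100 = 25.9%

25.9


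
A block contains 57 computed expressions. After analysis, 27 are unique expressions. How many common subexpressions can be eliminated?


CSE count = total expressions - unique expressions
= 57 - 27 = 30

30


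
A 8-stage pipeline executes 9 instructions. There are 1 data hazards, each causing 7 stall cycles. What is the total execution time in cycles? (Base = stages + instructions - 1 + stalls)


Base cycles = 8 + 9 - 1 = 16
Total stalls = 1 * 7 = 7
Total = 16 + 7 = 23

23


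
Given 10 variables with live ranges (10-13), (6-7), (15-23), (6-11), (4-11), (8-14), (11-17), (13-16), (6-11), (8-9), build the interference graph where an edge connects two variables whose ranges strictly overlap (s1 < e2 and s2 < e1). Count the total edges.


Check all pairs for overlapping intervals.
Two intervals (s1,e1) and (s2,e2) overlap if s1 < e2 and s2 < e1.
v0 (10-13) vs v1..v9: overlaps v3, v4, v5, v6, v8 -> 5
v1 (6-7) vs v2..v9: overlaps v3, v4, v8 -> 3
v2 (15-23) vs v3..v9: overlaps v6, v7 -> 2
v3 (6-11) vs v4..v9: overlaps v4, v5, v8, v9 -> 4
v4 (4-11) vs v5..v9: overlaps v5, v8, v9 -> 3
v5 (8-14) vs v6..v9: overlaps v6, v7, v8, v9 -> 4
v6 (11-17) vs v7..v9: overlaps v7 -> 1
v7 (13-16) vs v8..v9: overlaps none -> 0
v8 (6-11) vs v9: overlaps v9 -> 1
Total overlapping pairs = 5 + 3 + 2 + 4 + 3 + 4 + 1 + 0 + 1 = 23

23


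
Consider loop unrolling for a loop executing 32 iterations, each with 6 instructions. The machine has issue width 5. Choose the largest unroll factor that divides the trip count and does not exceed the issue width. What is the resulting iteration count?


Largest divisor of 32 <= 5 is 4
New iterations = 32 / 4 = 8

8


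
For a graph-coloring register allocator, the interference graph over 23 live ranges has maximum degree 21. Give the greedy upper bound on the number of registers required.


Greedy coloring never needs more than (max_degree + 1) colors: when coloring a vertex, at most max_degree neighbors are already colored.
Upper bound = 21 + 1 = 22

22


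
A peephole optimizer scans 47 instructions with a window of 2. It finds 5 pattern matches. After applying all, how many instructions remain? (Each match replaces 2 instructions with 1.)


Each match removes 1 instructions.
Total removed = 5 * 1 = 5
Remaining = 47 - 5 = 42

42


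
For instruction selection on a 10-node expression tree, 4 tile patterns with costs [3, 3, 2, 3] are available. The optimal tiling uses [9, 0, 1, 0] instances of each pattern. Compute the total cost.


Total cost = sum(count_i * cost_i)
= 9*3 + 0*3 + 1*2 + 0*3
= 29

29


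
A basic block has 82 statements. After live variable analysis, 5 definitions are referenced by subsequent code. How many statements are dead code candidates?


Dead code = total statements - live definitions
= 82 - 5 = 77

77


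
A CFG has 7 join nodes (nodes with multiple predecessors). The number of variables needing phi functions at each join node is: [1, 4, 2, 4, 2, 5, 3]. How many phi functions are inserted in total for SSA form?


Total phi functions = sum of phi functions at each join node
= 1 + 4 + 2 + 4 + 2 + 5 + 3 = 21

21


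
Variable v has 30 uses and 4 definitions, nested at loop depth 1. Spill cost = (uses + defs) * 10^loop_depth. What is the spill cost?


uses + defs = 30 + 4 = 34
10^1 = 10
Spill cost = 34 * 10 = 340

340


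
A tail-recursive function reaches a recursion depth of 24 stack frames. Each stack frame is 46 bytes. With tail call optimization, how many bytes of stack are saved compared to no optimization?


Without TCO: 24 * 46 = 1104 bytes
With TCO: reuse 1 frame = 46 bytes
Savings = 1104 - 46 = 1058

1058


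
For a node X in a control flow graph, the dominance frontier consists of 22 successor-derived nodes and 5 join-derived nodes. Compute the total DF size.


DF(X) = direct successor contributions + join point contributions
= 22 + 5 = 27

27
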